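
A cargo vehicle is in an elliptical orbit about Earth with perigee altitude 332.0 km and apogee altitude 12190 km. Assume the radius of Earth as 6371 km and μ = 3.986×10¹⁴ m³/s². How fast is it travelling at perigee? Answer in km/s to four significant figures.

v ≈ 9.348 km/s

r_p = 6371 + 332.0 = 6703.0 km = 6.7030×10⁶ m.
r_a = 6371 + 12190 = 18561 km = 1.8561×10⁷ m.
Semi-major axis a = (r_p + r_a)/2 = 12632 km = 1.263×10⁷ m.
Vis-viva: v² = μ(2/r − 1/a) = 3.986×10¹⁴ × (2.984×10⁻⁷ − 7.916×10⁻⁸) = 8.738×10⁷ m²/s².
v = 9348 m/s = 9.348 km/s.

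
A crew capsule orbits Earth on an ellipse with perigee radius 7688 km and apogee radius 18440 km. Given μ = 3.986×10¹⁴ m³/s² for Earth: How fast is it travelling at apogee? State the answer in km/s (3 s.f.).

v ≈ 3.57 km/s

Semi-major axis a = (r_p + r_a)/2 = 13064 km = 1.306×10⁷ m.
Vis-viva: v² = μ(2/r − 1/a) = 3.986×10¹⁴ × (1.085×10⁻⁷ − 7.655×10⁻⁸) = 1.272×10⁷ m²/s².
v = 3567 m/s = 3.567 km/s.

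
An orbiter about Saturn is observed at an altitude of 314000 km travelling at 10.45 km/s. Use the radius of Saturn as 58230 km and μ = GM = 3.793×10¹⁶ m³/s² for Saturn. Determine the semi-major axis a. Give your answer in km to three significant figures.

r = 58230 + 314000 = 3.7223×10⁵ km = 3.722×10⁸ m.
Vis-viva rearranged: 1/a = 2/r − v²/μ = 5.373×10⁻⁹ − 2.879×10⁻⁹ = 2.494×10⁻⁹ m⁻¹.
a = 4.010×10⁸ m = 4.0097×10⁵ km.

a ≈ 4.01×10⁵ km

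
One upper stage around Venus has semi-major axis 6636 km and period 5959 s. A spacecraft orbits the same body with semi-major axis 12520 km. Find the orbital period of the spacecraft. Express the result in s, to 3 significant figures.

Kepler's third law: T² ∝ a³, so T₂ = T₁ (a₂/a₁)^(3/2).
a₂/a₁ = 1.887, (a₂/a₁)^(3/2) = 2.591.
T₂ = 5959 × 2.591 = 15440 s.

T₂ ≈ 15400 s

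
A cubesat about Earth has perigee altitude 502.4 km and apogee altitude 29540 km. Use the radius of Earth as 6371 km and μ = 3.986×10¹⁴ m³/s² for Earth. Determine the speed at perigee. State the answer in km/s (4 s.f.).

r_p = 6371 + 502.4 = 6873.4 km = 6.8734×10⁶ m.
r_a = 6371 + 29540 = 35911 km = 3.5911×10⁷ m.
Semi-major axis a = (r_p + r_a)/2 = 21392 km = 2.139×10⁷ m.
Vis-viva: v² = μ(2/r − 1/a) = 3.986×10¹⁴ × (2.910×10⁻⁷ − 4.675×10⁻⁸) = 9.735×10⁷ m²/s².
v = 9867 m/s = 9.867 km/s.

v ≈ 9.867 km/s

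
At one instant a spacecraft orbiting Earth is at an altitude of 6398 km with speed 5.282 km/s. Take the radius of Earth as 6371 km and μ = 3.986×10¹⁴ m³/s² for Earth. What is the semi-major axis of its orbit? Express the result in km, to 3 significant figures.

r = 6371 + 6398 = 12769 km = 1.277×10⁷ m.
Specific orbital energy ε = v²/2 − μ/r = (5282)²/2 − 3.986×10¹⁴/1.277×10⁷ = -1.727×10⁷ J/kg.
Since ε = −μ/(2a), a = −μ/(2ε) = 1.154×10⁷ m = 11543 km.

a ≈ 11500 km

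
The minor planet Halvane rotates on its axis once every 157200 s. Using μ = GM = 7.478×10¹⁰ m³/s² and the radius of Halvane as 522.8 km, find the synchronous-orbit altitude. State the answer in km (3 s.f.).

A synchronous orbit has period T, so by Kepler's third law a = (μT²/4π²)^(1/3).
μT²/4π² = 7.478×10¹⁰ × (1.572×10⁵)² / 39.48 = 4.681×10¹⁹ m³.
a = 3.604×10⁶ m = 3603.9 km.
Altitude h = a − R = 3603.9 − 522.8 = 3081.1 km.

h_sync ≈ 3080 km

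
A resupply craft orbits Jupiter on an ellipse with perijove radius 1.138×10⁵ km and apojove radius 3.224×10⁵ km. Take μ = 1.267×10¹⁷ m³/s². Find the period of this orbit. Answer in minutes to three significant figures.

Semi-major axis a = (r_p + r_a)/2 = (1.1380×10⁵ + 3.2240×10⁵)/2 = 2.1810×10⁵ km = 2.181×10⁸ m.
By Kepler's third law T = 2π√(a³/μ) = 2π × 9.049×10³ = 5.686×10⁴ s.
= 947.6 minutes.

T ≈ 948 minutes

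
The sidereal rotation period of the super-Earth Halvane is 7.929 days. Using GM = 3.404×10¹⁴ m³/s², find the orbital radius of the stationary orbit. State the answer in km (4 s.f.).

r_sync ≈ 1.594×10⁵ km

T = 7.929 days = 6.851×10⁵ s.
A synchronous orbit has period T, so by Kepler's third law a = (μT²/4π²)^(1/3).
μT²/4π² = 3.404×10¹⁴ × (6.851×10⁵)² / 39.48 = 4.047×10²⁴ m³.
a = 1.594×10⁸ m = 1.5935×10⁵ km.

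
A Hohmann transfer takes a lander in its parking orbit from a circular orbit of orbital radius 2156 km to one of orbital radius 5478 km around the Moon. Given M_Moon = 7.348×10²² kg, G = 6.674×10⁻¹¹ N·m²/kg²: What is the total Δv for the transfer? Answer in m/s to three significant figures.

Δv_total ≈ 534 m/s

μ = GM = 6.674×10⁻¹¹ × 7.348×10²² = 4.904×10¹² m³/s².
r₁ = 2156 km = 2.156×10⁶ m.
r₂ = 5478 km = 5.478×10⁶ m.
Transfer ellipse a_t = (r₁ + r₂)/2 = 3.817×10⁶ m.
At r₁: circular v_c1 = √(μ/r₁) = 1508 m/s; transfer-perilune v_p = √[μ(2/r₁ − 1/a_t)] = 1807 m/s.
Δv₁ = v_p − v_c1 = 298.6 m/s.
At r₂: circular v_c2 = √(μ/r₂) = 946.2 m/s; transfer-apolune v_a = √[μ(2/r₂ − 1/a_t)] = 711.1 m/s.
Δv₂ = v_c2 − v_a = 235.1 m/s.
Total Δv = Δv₁ + Δv₂ = 533.7 m/s.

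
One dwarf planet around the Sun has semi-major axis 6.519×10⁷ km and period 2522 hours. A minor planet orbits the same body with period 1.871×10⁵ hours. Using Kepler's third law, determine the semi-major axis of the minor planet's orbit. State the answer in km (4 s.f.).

a₂ ≈ 1.151×10⁹ km

Kepler's third law: a³ ∝ T², so a₂ = a₁ (T₂/T₁)^(2/3).
T₂/T₁ = 74.19, (T₂/T₁)^(2/3) = 17.66.
a₂ = 6.519×10⁷ × 17.66 = 1.151×10⁹ km.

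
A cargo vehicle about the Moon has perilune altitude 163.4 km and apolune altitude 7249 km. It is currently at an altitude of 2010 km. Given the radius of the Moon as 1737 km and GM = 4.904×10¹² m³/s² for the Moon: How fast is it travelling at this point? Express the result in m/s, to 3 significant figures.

r_p = 1737 + 163.4 = 1900.4 km = 1.9004×10⁶ m.
r_a = 1737 + 7249 = 8986.0 km = 8.9860×10⁶ m.
r = 1737 + 2010 = 3747.0 km = 3.747×10⁶ m.
Semi-major axis a = (r_p + r_a)/2 = 5443.2 km = 5.443×10⁶ m.
Vis-viva: v² = μ(2/r − 1/a) = 4.904×10¹² × (5.338×10⁻⁷ − 1.837×10⁻⁷) = 1.717×10⁶ m²/s².
v = 1310 m/s.

v ≈ 1310 m/s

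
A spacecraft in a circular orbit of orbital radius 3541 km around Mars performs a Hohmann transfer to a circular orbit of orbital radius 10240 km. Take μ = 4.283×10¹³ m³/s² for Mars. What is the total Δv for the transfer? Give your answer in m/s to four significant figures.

Δv_total ≈ 1341 m/s

r₁ = 3541 km = 3.541×10⁶ m.
r₂ = 10240 km = 1.024×10⁷ m.
Transfer ellipse a_t = (r₁ + r₂)/2 = 6.890×10⁶ m.
At r₁: circular v_c1 = √(μ/r₁) = 3478 m/s; transfer-periapsis v_p = √[μ(2/r₁ − 1/a_t)] = 4240 m/s.
Δv₁ = v_p − v_c1 = 761.9 m/s.
At r₂: circular v_c2 = √(μ/r₂) = 2045 m/s; transfer-apoapsis v_a = √[μ(2/r₂ − 1/a_t)] = 1466 m/s.
Δv₂ = v_c2 − v_a = 579.1 m/s.
Total Δv = Δv₁ + Δv₂ = 1341 m/s.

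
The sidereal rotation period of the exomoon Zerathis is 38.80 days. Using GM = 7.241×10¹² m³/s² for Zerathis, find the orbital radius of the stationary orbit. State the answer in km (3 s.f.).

r_sync ≈ 1.27×10⁵ km

T = 38.80 days = 3.352×10⁶ s.
A synchronous orbit has period T, so by Kepler's third law a = (μT²/4π²)^(1/3).
μT²/4π² = 7.241×10¹² × (3.352×10⁶)² / 39.48 = 2.061×10²⁴ m³.
a = 1.273×10⁸ m = 1.2727×10⁵ km.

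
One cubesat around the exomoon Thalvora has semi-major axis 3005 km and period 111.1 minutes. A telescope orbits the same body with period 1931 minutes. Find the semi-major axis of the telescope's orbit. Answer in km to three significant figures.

Kepler's third law: a³ ∝ T², so a₂ = a₁ (T₂/T₁)^(2/3).
T₂/T₁ = 17.38, (T₂/T₁)^(2/3) = 6.710.
a₂ = 3005 × 6.710 = 20160 km.

a₂ ≈ 20200 km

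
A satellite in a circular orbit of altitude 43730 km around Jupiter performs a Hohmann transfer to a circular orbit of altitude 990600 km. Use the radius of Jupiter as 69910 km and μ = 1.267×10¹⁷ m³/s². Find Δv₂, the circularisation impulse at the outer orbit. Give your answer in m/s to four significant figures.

r₁ = 69910 + 43730 = 113640 km = 1.1364×10⁸ m.
r₂ = 69910 + 990600 = 1060500 km = 1.0605×10⁹ m.
Transfer ellipse a_t = (r₁ + r₂)/2 = 5.871×10⁸ m.
At r₁: circular v_c1 = √(μ/r₁) = 33390 m/s; transfer-perijove v_p = √[μ(2/r₁ − 1/a_t)] = 44880 m/s.
At r₂: circular v_c2 = √(μ/r₂) = 10930 m/s; transfer-apojove v_a = √[μ(2/r₂ − 1/a_t)] = 4809 m/s.
Δv₂ = v_c2 − v_a = 6121 m/s.

Δv ≈ 6121 m/s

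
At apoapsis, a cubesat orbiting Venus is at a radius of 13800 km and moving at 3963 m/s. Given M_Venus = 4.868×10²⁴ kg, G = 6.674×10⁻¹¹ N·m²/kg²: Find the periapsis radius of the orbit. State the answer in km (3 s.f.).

μ = GM = 6.674×10⁻¹¹ × 4.868×10²⁴ = 3.249×10¹⁴ m³/s².
r_a = 1.380×10⁷ m.
Specific energy ε = v²/2 − μ/r = -1.569×10⁷ J/kg, so a = −μ/(2ε) = 1.035×10⁷ m.
The apsides satisfy r_p + r_a = 2a, so the periapsis radius is 2a − r_a = 6.907×10⁶ m = 6906.7 km.

periapsis radius ≈ 6910 km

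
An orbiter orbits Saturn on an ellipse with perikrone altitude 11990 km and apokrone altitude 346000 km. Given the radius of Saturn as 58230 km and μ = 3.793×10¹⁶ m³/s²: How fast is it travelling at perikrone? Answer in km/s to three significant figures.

v ≈ 30.3 km/s

r_p = 58230 + 11990 = 70220 km = 7.0220×10⁷ m.
r_a = 58230 + 346000 = 404230 km = 4.0423×10⁸ m.
Semi-major axis a = (r_p + r_a)/2 = 2.3722×10⁵ km = 2.372×10⁸ m.
Vis-viva: v² = μ(2/r − 1/a) = 3.793×10¹⁶ × (2.848×10⁻⁸ − 4.215×10⁻⁹) = 9.204×10⁸ m²/s².
v = 30340 m/s = 30.34 km/s.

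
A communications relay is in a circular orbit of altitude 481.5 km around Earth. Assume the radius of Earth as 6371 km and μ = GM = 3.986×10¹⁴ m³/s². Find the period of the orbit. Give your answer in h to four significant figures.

T ≈ 1.568 h

r = 6371 + 481.5 = 6852.5 km = 6.8525×10⁶ m.
Kepler's third law: T = 2π√(r³/μ) = 2π√((6.852×10⁶)³ / 3.986×10¹⁴).
r³/μ = 8.073×10⁵ s², so T = 2π × 8.985×10² = 5.645×10³ s.
Converting: 5.645×10³ s ÷ 3600 = 1.568 h.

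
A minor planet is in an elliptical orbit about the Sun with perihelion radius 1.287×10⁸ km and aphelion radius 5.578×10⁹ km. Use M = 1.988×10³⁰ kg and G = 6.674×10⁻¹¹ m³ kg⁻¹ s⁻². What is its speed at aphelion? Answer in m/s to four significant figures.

v ≈ 1036 m/s

μ = GM = 6.674×10⁻¹¹ × 1.988×10³⁰ = 1.327×10²⁰ m³/s².
Semi-major axis a = (r_p + r_a)/2 = 2.8534×10⁹ km = 2.853×10¹² m.
Vis-viva: v² = μ(2/r − 1/a) = 1.327×10²⁰ × (3.586×10⁻¹³ − 3.505×10⁻¹³) = 1.073×10⁶ m²/s².
v = 1036 m/s.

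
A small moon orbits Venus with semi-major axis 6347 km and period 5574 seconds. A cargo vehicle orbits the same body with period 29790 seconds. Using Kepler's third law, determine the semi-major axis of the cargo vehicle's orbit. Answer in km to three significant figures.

Kepler's third law: a³ ∝ T², so a₂ = a₁ (T₂/T₁)^(2/3).
T₂/T₁ = 5.344, (T₂/T₁)^(2/3) = 3.057.
a₂ = 6347 × 3.057 = 19400 km.

a₂ ≈ 19400 km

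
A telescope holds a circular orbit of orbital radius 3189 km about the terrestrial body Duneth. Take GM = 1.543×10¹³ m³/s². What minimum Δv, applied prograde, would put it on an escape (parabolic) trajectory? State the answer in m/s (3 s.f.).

Δv ≈ 911 m/s

r = 3189 km = 3.189×10⁶ m.
Circular speed v_c = √(μ/r) = 2200 m/s.
Escape speed v_esc = √(2μ/r) = √2 × v_c = 3111 m/s.
Δv = v_esc − v_c = 911.1 m/s.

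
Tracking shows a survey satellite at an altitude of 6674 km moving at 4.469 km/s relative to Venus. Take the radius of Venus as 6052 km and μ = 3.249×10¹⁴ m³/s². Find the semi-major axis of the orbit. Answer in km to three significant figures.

r = 6052 + 6674 = 12726 km = 1.273×10⁷ m.
Specific orbital energy ε = v²/2 − μ/r = (4469)²/2 − 3.249×10¹⁴/1.273×10⁷ = -1.554×10⁷ J/kg.
Since ε = −μ/(2a), a = −μ/(2ε) = 1.045×10⁷ m = 10451 km.

a ≈ 10500 km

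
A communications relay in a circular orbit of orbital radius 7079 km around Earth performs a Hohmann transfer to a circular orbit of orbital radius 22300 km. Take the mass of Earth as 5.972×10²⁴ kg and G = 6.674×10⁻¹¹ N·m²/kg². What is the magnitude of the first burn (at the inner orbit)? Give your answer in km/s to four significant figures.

Δv ≈ 1.742 km/s

μ = GM = 6.674×10⁻¹¹ × 5.972×10²⁴ = 3.986×10¹⁴ m³/s².
r₁ = 7079 km = 7.079×10⁶ m.
r₂ = 22300 km = 2.230×10⁷ m.
Transfer ellipse a_t = (r₁ + r₂)/2 = 1.469×10⁷ m.
At r₁: circular v_c1 = √(μ/r₁) = 7504 m/s; transfer-perigee v_p = √[μ(2/r₁ − 1/a_t)] = 9245 m/s.
Δv₁ = v_p − v_c1 = 1742 m/s.
= 1.742 km/s.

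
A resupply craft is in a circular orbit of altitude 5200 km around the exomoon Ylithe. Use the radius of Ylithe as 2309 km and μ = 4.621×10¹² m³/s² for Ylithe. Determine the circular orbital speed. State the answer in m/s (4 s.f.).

v ≈ 784.5 m/s

r = 2309 + 5200 = 7509.0 km = 7.5090×10⁶ m.
For a circular orbit v = √(μ/r) = √(4.621×10¹² / 7.509×10⁶) = √(6.154×10⁵) = 784.5 m/s.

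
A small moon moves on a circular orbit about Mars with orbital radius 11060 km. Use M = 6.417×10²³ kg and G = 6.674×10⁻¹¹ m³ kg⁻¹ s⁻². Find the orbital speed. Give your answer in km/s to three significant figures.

μ = GM = 6.674×10⁻¹¹ × 6.417×10²³ = 4.283×10¹³ m³/s².
r = 11060 km = 1.106×10⁷ m.
For a circular orbit v = √(μ/r) = √(4.283×10¹³ / 1.106×10⁷) = √(3.872×10⁶) = 1968 m/s.
That is 1.968 km/s.

v ≈ 1.97 km/s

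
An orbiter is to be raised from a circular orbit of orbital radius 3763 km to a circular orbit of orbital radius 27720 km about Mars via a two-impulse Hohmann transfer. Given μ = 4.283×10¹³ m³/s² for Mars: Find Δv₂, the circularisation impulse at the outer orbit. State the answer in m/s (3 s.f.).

r₁ = 3763 km = 3.763×10⁶ m.
r₂ = 27720 km = 2.772×10⁷ m.
Transfer ellipse a_t = (r₁ + r₂)/2 = 1.574×10⁷ m.
At r₁: circular v_c1 = √(μ/r₁) = 3374 m/s; transfer-periapsis v_p = √[μ(2/r₁ − 1/a_t)] = 4477 m/s.
At r₂: circular v_c2 = √(μ/r₂) = 1243 m/s; transfer-apoapsis v_a = √[μ(2/r₂ − 1/a_t)] = 607.7 m/s.
Δv₂ = v_c2 − v_a = 635.3 m/s.

Δv ≈ 635 m/s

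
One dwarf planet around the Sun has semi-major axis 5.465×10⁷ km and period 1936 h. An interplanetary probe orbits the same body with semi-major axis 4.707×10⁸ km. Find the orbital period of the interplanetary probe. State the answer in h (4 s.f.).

Kepler's third law: T² ∝ a³, so T₂ = T₁ (a₂/a₁)^(3/2).
a₂/a₁ = 8.613, (a₂/a₁)^(3/2) = 25.28.
T₂ = 1936 × 25.28 = 48940 h.

T₂ ≈ 48940 h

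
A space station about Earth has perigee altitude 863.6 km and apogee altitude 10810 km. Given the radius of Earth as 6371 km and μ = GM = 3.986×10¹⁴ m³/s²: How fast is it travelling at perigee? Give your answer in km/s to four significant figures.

v ≈ 8.806 km/s

r_p = 6371 + 863.6 = 7234.6 km = 7.2346×10⁶ m.
r_a = 6371 + 10810 = 17181 km = 1.7181×10⁷ m.
Semi-major axis a = (r_p + r_a)/2 = 12208 km = 1.221×10⁷ m.
Vis-viva: v² = μ(2/r − 1/a) = 3.986×10¹⁴ × (2.764×10⁻⁷ − 8.191×10⁻⁸) = 7.754×10⁷ m²/s².
v = 8806 m/s = 8.806 km/s.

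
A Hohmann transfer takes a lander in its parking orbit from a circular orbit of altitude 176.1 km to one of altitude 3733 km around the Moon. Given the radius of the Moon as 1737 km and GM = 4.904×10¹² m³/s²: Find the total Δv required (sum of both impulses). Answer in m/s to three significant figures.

Δv_total ≈ 613 m/s

r₁ = 1737 + 176.1 = 1913.1 km = 1.9131×10⁶ m.
r₂ = 1737 + 3733 = 5470.0 km = 5.4700×10⁶ m.
Transfer ellipse a_t = (r₁ + r₂)/2 = 3.692×10⁶ m.
At r₁: circular v_c1 = √(μ/r₁) = 1601 m/s; transfer-perilune v_p = √[μ(2/r₁ − 1/a_t)] = 1949 m/s.
Δv₁ = v_p − v_c1 = 347.9 m/s.
At r₂: circular v_c2 = √(μ/r₂) = 946.9 m/s; transfer-apolune v_a = √[μ(2/r₂ − 1/a_t)] = 681.6 m/s.
Δv₂ = v_c2 − v_a = 265.2 m/s.
Total Δv = Δv₁ + Δv₂ = 613.1 m/s.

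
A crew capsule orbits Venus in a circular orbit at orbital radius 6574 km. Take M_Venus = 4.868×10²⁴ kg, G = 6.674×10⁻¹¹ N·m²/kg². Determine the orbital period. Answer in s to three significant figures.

μ = GM = 6.674×10⁻¹¹ × 4.868×10²⁴ = 3.249×10¹⁴ m³/s².
r = 6574 km = 6.574×10⁶ m.
Kepler's third law: T = 2π√(r³/μ) = 2π√((6.574×10⁶)³ / 3.249×10¹⁴).
r³/μ = 8.745×10⁵ s², so T = 2π × 9.351×10² = 5.876×10³ s.

T ≈ 5880 s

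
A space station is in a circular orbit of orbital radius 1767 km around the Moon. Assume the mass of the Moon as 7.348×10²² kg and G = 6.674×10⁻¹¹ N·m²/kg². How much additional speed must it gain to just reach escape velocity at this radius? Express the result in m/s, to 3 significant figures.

Δv ≈ 690 m/s

μ = GM = 6.674×10⁻¹¹ × 7.348×10²² = 4.904×10¹² m³/s².
r = 1767 km = 1.767×10⁶ m.
Circular speed v_c = √(μ/r) = 1666 m/s.
Escape speed v_esc = √(2μ/r) = √2 × v_c = 2356 m/s.
Δv = v_esc − v_c = 690.1 m/s.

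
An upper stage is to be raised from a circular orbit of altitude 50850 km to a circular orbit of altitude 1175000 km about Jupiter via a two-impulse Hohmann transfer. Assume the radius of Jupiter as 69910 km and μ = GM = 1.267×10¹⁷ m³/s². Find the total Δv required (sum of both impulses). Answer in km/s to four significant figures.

Δv_total ≈ 17.19 km/s

r₁ = 69910 + 50850 = 120760 km = 1.2076×10⁸ m.
r₂ = 69910 + 1175000 = 1244900 km = 1.2449×10⁹ m.
Transfer ellipse a_t = (r₁ + r₂)/2 = 6.828×10⁸ m.
At r₁: circular v_c1 = √(μ/r₁) = 32390 m/s; transfer-perijove v_p = √[μ(2/r₁ − 1/a_t)] = 43740 m/s.
Δv₁ = v_p − v_c1 = 11340 m/s.
At r₂: circular v_c2 = √(μ/r₂) = 10090 m/s; transfer-apojove v_a = √[μ(2/r₂ − 1/a_t)] = 4243 m/s.
Δv₂ = v_c2 − v_a = 5846 m/s.
Total Δv = Δv₁ + Δv₂ = 17190 m/s = 17.19 km/s.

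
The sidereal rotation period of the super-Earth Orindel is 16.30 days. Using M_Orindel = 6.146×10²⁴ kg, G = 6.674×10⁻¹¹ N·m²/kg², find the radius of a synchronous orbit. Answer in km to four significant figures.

r_sync ≈ 2.742×10⁵ km

μ = GM = 6.674×10⁻¹¹ × 6.146×10²⁴ = 4.102×10¹⁴ m³/s².
T = 16.30 days = 1.408×10⁶ s.
A synchronous orbit has period T, so by Kepler's third law a = (μT²/4π²)^(1/3).
μT²/4π² = 4.102×10¹⁴ × (1.408×10⁶)² / 39.48 = 2.061×10²⁵ m³.
a = 2.742×10⁸ m = 2.7416×10⁵ km.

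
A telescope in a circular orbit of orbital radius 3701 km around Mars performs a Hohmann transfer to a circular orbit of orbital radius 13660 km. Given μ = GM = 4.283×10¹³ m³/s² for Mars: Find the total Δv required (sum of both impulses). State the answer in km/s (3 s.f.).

Δv_total ≈ 1.48 km/s

r₁ = 3701 km = 3.701×10⁶ m.
r₂ = 13660 km = 1.366×10⁷ m.
Transfer ellipse a_t = (r₁ + r₂)/2 = 8.680×10⁶ m.
At r₁: circular v_c1 = √(μ/r₁) = 3402 m/s; transfer-periapsis v_p = √[μ(2/r₁ − 1/a_t)] = 4267 m/s.
Δv₁ = v_p − v_c1 = 865.6 m/s.
At r₂: circular v_c2 = √(μ/r₂) = 1771 m/s; transfer-apoapsis v_a = √[μ(2/r₂ − 1/a_t)] = 1156 m/s.
Δv₂ = v_c2 − v_a = 614.5 m/s.
Total Δv = Δv₁ + Δv₂ = 1480 m/s = 1.480 km/s.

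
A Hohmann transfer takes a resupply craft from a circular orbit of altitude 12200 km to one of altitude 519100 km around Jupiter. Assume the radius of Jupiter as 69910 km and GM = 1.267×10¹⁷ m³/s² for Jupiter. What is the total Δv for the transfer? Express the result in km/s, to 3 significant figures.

Δv_total ≈ 20.2 km/s

r₁ = 69910 + 12200 = 82110 km = 8.2110×10⁷ m.
r₂ = 69910 + 519100 = 589010 km = 5.8901×10⁸ m.
Transfer ellipse a_t = (r₁ + r₂)/2 = 3.356×10⁸ m.
At r₁: circular v_c1 = √(μ/r₁) = 39280 m/s; transfer-perijove v_p = √[μ(2/r₁ − 1/a_t)] = 52040 m/s.
Δv₁ = v_p − v_c1 = 12760 m/s.
At r₂: circular v_c2 = √(μ/r₂) = 14670 m/s; transfer-apojove v_a = √[μ(2/r₂ − 1/a_t)] = 7255 m/s.
Δv₂ = v_c2 − v_a = 7411 m/s.
Total Δv = Δv₁ + Δv₂ = 20170 m/s = 20.17 km/s.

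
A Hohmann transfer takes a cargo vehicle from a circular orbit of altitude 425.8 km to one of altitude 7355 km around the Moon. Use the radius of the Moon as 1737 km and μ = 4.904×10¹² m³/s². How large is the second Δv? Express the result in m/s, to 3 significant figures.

Δv ≈ 279 m/s

r₁ = 1737 + 425.8 = 2162.8 km = 2.1628×10⁶ m.
r₂ = 1737 + 7355 = 9092.0 km = 9.0920×10⁶ m.
Transfer ellipse a_t = (r₁ + r₂)/2 = 5.627×10⁶ m.
At r₁: circular v_c1 = √(μ/r₁) = 1506 m/s; transfer-perilune v_p = √[μ(2/r₁ − 1/a_t)] = 1914 m/s.
At r₂: circular v_c2 = √(μ/r₂) = 734.4 m/s; transfer-apolune v_a = √[μ(2/r₂ − 1/a_t)] = 455.3 m/s.
Δv₂ = v_c2 − v_a = 279.1 m/s.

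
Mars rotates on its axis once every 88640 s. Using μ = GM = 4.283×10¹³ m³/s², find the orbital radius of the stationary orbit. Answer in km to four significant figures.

A synchronous orbit has period T, so by Kepler's third law a = (μT²/4π²)^(1/3).
μT²/4π² = 4.283×10¹³ × (8.864×10⁴)² / 39.48 = 8.524×10²¹ m³.
a = 2.043×10⁷ m = 20428 km.

r_sync ≈ 20430 km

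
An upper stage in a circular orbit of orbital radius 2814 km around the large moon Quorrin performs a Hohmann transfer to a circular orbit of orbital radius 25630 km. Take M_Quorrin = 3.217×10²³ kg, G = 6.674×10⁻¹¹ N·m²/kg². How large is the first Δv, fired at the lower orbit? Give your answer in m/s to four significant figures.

Δv ≈ 945.9 m/s

μ = GM = 6.674×10⁻¹¹ × 3.217×10²³ = 2.147×10¹³ m³/s².
r₁ = 2814 km = 2.814×10⁶ m.
r₂ = 25630 km = 2.563×10⁷ m.
Transfer ellipse a_t = (r₁ + r₂)/2 = 1.422×10⁷ m.
At r₁: circular v_c1 = √(μ/r₁) = 2762 m/s; transfer-periapsis v_p = √[μ(2/r₁ − 1/a_t)] = 3708 m/s.
Δv₁ = v_p − v_c1 = 945.9 m/s.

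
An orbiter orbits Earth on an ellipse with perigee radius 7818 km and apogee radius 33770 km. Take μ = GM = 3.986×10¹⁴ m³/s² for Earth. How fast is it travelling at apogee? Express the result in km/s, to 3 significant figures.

v ≈ 2.11 km/s

Semi-major axis a = (r_p + r_a)/2 = 20794 km = 2.079×10⁷ m.
Vis-viva: v² = μ(2/r − 1/a) = 3.986×10¹⁴ × (5.922×10⁻⁸ − 4.809×10⁻⁸) = 4.438×10⁶ m²/s².
v = 2107 m/s = 2.107 km/s.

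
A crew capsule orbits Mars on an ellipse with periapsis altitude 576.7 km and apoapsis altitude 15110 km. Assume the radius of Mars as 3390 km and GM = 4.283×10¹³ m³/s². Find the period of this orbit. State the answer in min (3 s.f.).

T ≈ 602 min

r_p = 3390 + 576.7 = 3966.7 km = 3.9667×10⁶ m.
r_a = 3390 + 15110 = 18500 km = 1.8500×10⁷ m.
Semi-major axis a = (r_p + r_a)/2 = (3966.7 + 18500)/2 = 11233 km = 1.123×10⁷ m.
By Kepler's third law T = 2π√(a³/μ) = 2π × 5.753×10³ = 3.615×10⁴ s.
= 602.4 min.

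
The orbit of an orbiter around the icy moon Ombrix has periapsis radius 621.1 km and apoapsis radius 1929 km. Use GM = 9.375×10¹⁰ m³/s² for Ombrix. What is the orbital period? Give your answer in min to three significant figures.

T ≈ 492 min

Semi-major axis a = (r_p + r_a)/2 = (621.10 + 1929.0)/2 = 1275.0 km = 1.275×10⁶ m.
By Kepler's third law T = 2π√(a³/μ) = 2π × 4.702×10³ = 2.955×10⁴ s.
= 492.4 min.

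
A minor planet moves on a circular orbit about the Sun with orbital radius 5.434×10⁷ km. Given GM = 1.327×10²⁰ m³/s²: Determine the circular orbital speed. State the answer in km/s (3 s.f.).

v ≈ 49.4 km/s

r = 5.434×10⁷ km = 5.434×10¹⁰ m.
For a circular orbit v = √(μ/r) = √(1.327×10²⁰ / 5.434×10¹⁰) = √(2.442×10⁹) = 49420 m/s.
That is 49.42 km/s.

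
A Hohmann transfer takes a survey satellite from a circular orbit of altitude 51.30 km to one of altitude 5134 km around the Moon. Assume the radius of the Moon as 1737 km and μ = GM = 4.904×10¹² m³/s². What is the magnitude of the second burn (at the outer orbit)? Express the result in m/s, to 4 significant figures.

r₁ = 1737 + 51.30 = 1788.3 km = 1.7883×10⁶ m.
r₂ = 1737 + 5134 = 6871.0 km = 6.8710×10⁶ m.
Transfer ellipse a_t = (r₁ + r₂)/2 = 4.330×10⁶ m.
At r₁: circular v_c1 = √(μ/r₁) = 1656 m/s; transfer-perilune v_p = √[μ(2/r₁ − 1/a_t)] = 2086 m/s.
At r₂: circular v_c2 = √(μ/r₂) = 844.8 m/s; transfer-apolune v_a = √[μ(2/r₂ − 1/a_t)] = 542.9 m/s.
Δv₂ = v_c2 − v_a = 301.9 m/s.

Δv ≈ 301.9 m/s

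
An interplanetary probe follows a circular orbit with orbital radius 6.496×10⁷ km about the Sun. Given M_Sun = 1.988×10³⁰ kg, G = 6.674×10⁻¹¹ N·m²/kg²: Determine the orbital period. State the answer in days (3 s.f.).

T ≈ 105 days

μ = GM = 6.674×10⁻¹¹ × 1.988×10³⁰ = 1.327×10²⁰ m³/s².
r = 6.496×10⁷ km = 6.496×10¹⁰ m.
Kepler's third law: T = 2π√(r³/μ) = 2π√((6.496×10¹⁰)³ / 1.327×10²⁰).
r³/μ = 2.066×10¹² s², so T = 2π × 1.437×10⁶ = 9.031×10⁶ s.
Converting: 9.031×10⁶ s ÷ 86400 = 104.5 days.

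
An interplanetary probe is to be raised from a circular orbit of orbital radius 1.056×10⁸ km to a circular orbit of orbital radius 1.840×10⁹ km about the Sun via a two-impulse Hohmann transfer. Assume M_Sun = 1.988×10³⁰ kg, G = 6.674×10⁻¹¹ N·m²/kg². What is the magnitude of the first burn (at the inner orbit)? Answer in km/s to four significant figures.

Δv ≈ 13.30 km/s

μ = GM = 6.674×10⁻¹¹ × 1.988×10³⁰ = 1.327×10²⁰ m³/s².
r₁ = 1.056×10⁸ km = 1.056×10¹¹ m.
r₂ = 1.840×10⁹ km = 1.840×10¹² m.
Transfer ellipse a_t = (r₁ + r₂)/2 = 9.728×10¹¹ m.
At r₁: circular v_c1 = √(μ/r₁) = 35450 m/s; transfer-perihelion v_p = √[μ(2/r₁ − 1/a_t)] = 48750 m/s.
Δv₁ = v_p − v_c1 = 13300 m/s.
= 13.30 km/s.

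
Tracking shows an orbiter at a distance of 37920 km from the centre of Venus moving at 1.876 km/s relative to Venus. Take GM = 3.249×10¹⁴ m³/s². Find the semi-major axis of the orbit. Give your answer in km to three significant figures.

a ≈ 23900 km

r = 3.792×10⁷ m.
Specific orbital energy ε = v²/2 − μ/r = (1876)²/2 − 3.249×10¹⁴/3.792×10⁷ = -6.808×10⁶ J/kg.
Since ε = −μ/(2a), a = −μ/(2ε) = 2.386×10⁷ m = 23860 km.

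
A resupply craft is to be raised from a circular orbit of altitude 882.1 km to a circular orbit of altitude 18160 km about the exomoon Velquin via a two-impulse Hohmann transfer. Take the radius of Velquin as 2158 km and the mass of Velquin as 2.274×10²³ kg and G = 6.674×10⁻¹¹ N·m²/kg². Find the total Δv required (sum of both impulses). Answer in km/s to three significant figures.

Δv_total ≈ 1.14 km/s

μ = GM = 6.674×10⁻¹¹ × 2.274×10²³ = 1.518×10¹³ m³/s².
r₁ = 2158 + 882.1 = 3040.1 km = 3.0401×10⁶ m.
r₂ = 2158 + 18160 = 20318 km = 2.0318×10⁷ m.
Transfer ellipse a_t = (r₁ + r₂)/2 = 1.168×10⁷ m.
At r₁: circular v_c1 = √(μ/r₁) = 2234 m/s; transfer-periapsis v_p = √[μ(2/r₁ − 1/a_t)] = 2947 m/s.
Δv₁ = v_p − v_c1 = 712.7 m/s.
At r₂: circular v_c2 = √(μ/r₂) = 864.3 m/s; transfer-apoapsis v_a = √[μ(2/r₂ − 1/a_t)] = 440.9 m/s.
Δv₂ = v_c2 − v_a = 423.3 m/s.
Total Δv = Δv₁ + Δv₂ = 1136 m/s = 1.136 km/s.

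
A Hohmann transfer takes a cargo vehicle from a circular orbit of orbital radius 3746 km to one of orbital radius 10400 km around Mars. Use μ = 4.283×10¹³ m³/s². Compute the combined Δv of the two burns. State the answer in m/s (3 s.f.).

Δv_total ≈ 1270 m/s

r₁ = 3746 km = 3.746×10⁶ m.
r₂ = 10400 km = 1.040×10⁷ m.
Transfer ellipse a_t = (r₁ + r₂)/2 = 7.073×10⁶ m.
At r₁: circular v_c1 = √(μ/r₁) = 3381 m/s; transfer-periapsis v_p = √[μ(2/r₁ − 1/a_t)] = 4100 m/s.
Δv₁ = v_p − v_c1 = 718.8 m/s.
At r₂: circular v_c2 = √(μ/r₂) = 2029 m/s; transfer-apoapsis v_a = √[μ(2/r₂ − 1/a_t)] = 1477 m/s.
Δv₂ = v_c2 − v_a = 552.5 m/s.
Total Δv = Δv₁ + Δv₂ = 1271 m/s.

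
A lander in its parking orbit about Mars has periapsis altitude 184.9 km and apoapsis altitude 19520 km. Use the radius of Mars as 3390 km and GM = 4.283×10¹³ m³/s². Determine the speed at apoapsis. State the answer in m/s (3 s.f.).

v ≈ 710 m/s

r_p = 3390 + 184.9 = 3574.9 km = 3.5749×10⁶ m.
r_a = 3390 + 19520 = 22910 km = 2.2910×10⁷ m.
Semi-major axis a = (r_p + r_a)/2 = 13242 km = 1.324×10⁷ m.
Vis-viva: v² = μ(2/r − 1/a) = 4.283×10¹³ × (8.730×10⁻⁸ − 7.551×10⁻⁸) = 5.047×10⁵ m²/s².
v = 710.4 m/s.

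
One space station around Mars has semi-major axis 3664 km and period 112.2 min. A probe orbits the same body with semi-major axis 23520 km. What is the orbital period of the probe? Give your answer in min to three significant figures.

Kepler's third law: T² ∝ a³, so T₂ = T₁ (a₂/a₁)^(3/2).
a₂/a₁ = 6.419, (a₂/a₁)^(3/2) = 16.26.
T₂ = 112.2 × 16.26 = 1825 min.

T₂ ≈ 1820 min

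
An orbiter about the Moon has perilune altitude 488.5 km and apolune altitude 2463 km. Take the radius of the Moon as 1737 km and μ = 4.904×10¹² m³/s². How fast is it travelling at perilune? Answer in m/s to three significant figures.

v ≈ 1700 m/s

r_p = 1737 + 488.5 = 2225.5 km = 2.2255×10⁶ m.
r_a = 1737 + 2463 = 4200.0 km = 4.2000×10⁶ m.
Semi-major axis a = (r_p + r_a)/2 = 3212.8 km = 3.213×10⁶ m.
Vis-viva: v² = μ(2/r − 1/a) = 4.904×10¹² × (8.987×10⁻⁷ − 3.113×10⁻⁷) = 2.881×10⁶ m²/s².
v = 1697 m/s.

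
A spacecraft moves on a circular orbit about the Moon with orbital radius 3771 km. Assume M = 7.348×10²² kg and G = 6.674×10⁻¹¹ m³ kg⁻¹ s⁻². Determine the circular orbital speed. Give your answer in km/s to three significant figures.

v ≈ 1.14 km/s

μ = GM = 6.674×10⁻¹¹ × 7.348×10²² = 4.904×10¹² m³/s².
r = 3771 km = 3.771×10⁶ m.
For a circular orbit v = √(μ/r) = √(4.904×10¹² / 3.771×10⁶) = √(1.300×10⁶) = 1140 m/s.
That is 1.140 km/s.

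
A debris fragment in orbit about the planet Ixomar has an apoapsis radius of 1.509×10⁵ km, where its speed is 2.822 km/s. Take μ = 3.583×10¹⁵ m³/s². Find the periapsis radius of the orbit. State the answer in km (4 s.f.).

periapsis radius ≈ 30400 km

r_a = 1.509×10⁸ m.
Specific energy ε = v²/2 − μ/r = -1.976×10⁷ J/kg, so a = −μ/(2ε) = 9.065×10⁷ m.
The apsides satisfy r_p + r_a = 2a, so the periapsis radius is 2a − r_a = 3.040×10⁷ m = 30404 km.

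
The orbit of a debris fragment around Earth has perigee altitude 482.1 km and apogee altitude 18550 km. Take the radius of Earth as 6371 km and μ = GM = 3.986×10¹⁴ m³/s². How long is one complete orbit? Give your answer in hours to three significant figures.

T ≈ 5.54 hours

r_p = 6371 + 482.1 = 6853.1 km = 6.8531×10⁶ m.
r_a = 6371 + 18550 = 24921 km = 2.4921×10⁷ m.
Semi-major axis a = (r_p + r_a)/2 = (6853.1 + 24921)/2 = 15887 km = 1.589×10⁷ m.
By Kepler's third law T = 2π√(a³/μ) = 2π × 3.172×10³ = 1.993×10⁴ s.
= 5.536 hours.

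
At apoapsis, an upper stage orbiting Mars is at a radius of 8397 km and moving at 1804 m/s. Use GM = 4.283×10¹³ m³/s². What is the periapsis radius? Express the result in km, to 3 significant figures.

r_a = 8.397×10⁶ m.
Specific energy ε = v²/2 − μ/r = -3.473×10⁶ J/kg, so a = −μ/(2ε) = 6.165×10⁶ m.
The apsides satisfy r_p + r_a = 2a, so the periapsis radius is 2a − r_a = 3.934×10⁶ m = 3933.8 km.

periapsis radius ≈ 3930 km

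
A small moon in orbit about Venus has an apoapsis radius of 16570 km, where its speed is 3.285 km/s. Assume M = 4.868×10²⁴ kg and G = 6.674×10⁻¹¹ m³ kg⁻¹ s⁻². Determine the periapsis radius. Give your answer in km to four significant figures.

μ = GM = 6.674×10⁻¹¹ × 4.868×10²⁴ = 3.249×10¹⁴ m³/s².
r_a = 1.657×10⁷ m.
Specific energy ε = v²/2 − μ/r = -1.421×10⁷ J/kg, so a = −μ/(2ε) = 1.143×10⁷ m.
The apsides satisfy r_p + r_a = 2a, so the periapsis radius is 2a − r_a = 6.291×10⁶ m = 6291.0 km.

periapsis radius ≈ 6291 km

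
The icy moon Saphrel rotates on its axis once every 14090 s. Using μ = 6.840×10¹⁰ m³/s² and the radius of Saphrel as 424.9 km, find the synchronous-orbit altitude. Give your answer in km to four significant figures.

A synchronous orbit has period T, so by Kepler's third law a = (μT²/4π²)^(1/3).
μT²/4π² = 6.840×10¹⁰ × (1.409×10⁴)² / 39.48 = 3.440×10¹⁷ m³.
a = 7.007×10⁵ m = 700.66 km.
Altitude h = a − R = 700.66 − 424.9 = 275.76 km.

h_sync ≈ 275.8 km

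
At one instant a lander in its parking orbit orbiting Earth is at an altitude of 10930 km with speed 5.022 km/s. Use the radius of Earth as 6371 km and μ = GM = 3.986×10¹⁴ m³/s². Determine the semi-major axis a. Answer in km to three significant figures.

r = 6371 + 10930 = 17301 km = 1.730×10⁷ m.
Vis-viva rearranged: 1/a = 2/r − v²/μ = 1.156×10⁻⁷ − 6.327×10⁻⁸ = 5.233×10⁻⁸ m⁻¹.
a = 1.911×10⁷ m = 19110 km.

a ≈ 19100 km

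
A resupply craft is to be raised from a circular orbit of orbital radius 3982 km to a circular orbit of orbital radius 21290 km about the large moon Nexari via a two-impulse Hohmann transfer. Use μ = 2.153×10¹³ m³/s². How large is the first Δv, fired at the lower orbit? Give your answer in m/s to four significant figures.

r₁ = 3982 km = 3.982×10⁶ m.
r₂ = 21290 km = 2.129×10⁷ m.
Transfer ellipse a_t = (r₁ + r₂)/2 = 1.264×10⁷ m.
At r₁: circular v_c1 = √(μ/r₁) = 2325 m/s; transfer-periapsis v_p = √[μ(2/r₁ − 1/a_t)] = 3018 m/s.
Δv₁ = v_p − v_c1 = 693.0 m/s.

Δv ≈ 693.0 m/s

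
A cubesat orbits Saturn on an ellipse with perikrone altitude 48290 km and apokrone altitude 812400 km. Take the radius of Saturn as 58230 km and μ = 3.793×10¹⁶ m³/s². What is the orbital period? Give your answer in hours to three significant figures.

r_p = 58230 + 48290 = 106520 km = 1.0652×10⁸ m.
r_a = 58230 + 812400 = 870630 km = 8.7063×10⁸ m.
Semi-major axis a = (r_p + r_a)/2 = (1.0652×10⁵ + 8.7063×10⁵)/2 = 4.8858×10⁵ km = 4.886×10⁸ m.
By Kepler's third law T = 2π√(a³/μ) = 2π × 5.545×10⁴ = 3.484×10⁵ s.
= 96.78 hours.

T ≈ 96.8 hours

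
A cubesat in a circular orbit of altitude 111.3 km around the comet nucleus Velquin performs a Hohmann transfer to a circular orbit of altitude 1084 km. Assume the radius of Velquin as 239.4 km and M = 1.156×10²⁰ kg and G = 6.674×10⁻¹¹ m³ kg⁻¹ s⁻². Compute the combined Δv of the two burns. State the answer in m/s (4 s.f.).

μ = GM = 6.674×10⁻¹¹ × 1.156×10²⁰ = 7.715×10⁹ m³/s².
r₁ = 239.4 + 111.3 = 350.70 km = 3.5070×10⁵ m.
r₂ = 239.4 + 1084 = 1323.4 km = 1.3234×10⁶ m.
Transfer ellipse a_t = (r₁ + r₂)/2 = 8.370×10⁵ m.
At r₁: circular v_c1 = √(μ/r₁) = 148.3 m/s; transfer-periapsis v_p = √[μ(2/r₁ − 1/a_t)] = 186.5 m/s.
Δv₁ = v_p − v_c1 = 38.18 m/s.
At r₂: circular v_c2 = √(μ/r₂) = 76.35 m/s; transfer-apoapsis v_a = √[μ(2/r₂ − 1/a_t)] = 49.42 m/s.
Δv₂ = v_c2 − v_a = 26.93 m/s.
Total Δv = Δv₁ + Δv₂ = 65.11 m/s.

Δv_total ≈ 65.11 m/s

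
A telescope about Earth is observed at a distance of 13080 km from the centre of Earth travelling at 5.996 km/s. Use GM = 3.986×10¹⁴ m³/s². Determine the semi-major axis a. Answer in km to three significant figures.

r = 1.308×10⁷ m.
Specific orbital energy ε = v²/2 − μ/r = (5996)²/2 − 3.986×10¹⁴/1.308×10⁷ = -1.250×10⁷ J/kg.
Since ε = −μ/(2a), a = −μ/(2ε) = 1.595×10⁷ m = 15947 km.

a ≈ 15900 km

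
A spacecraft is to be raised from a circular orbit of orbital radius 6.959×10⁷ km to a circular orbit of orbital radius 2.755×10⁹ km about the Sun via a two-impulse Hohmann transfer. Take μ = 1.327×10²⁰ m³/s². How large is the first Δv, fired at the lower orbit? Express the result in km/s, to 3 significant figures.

Δv ≈ 17.3 km/s

r₁ = 6.959×10⁷ km = 6.959×10¹⁰ m.
r₂ = 2.755×10⁹ km = 2.755×10¹² m.
Transfer ellipse a_t = (r₁ + r₂)/2 = 1.412×10¹² m.
At r₁: circular v_c1 = √(μ/r₁) = 43670 m/s; transfer-perihelion v_p = √[μ(2/r₁ − 1/a_t)] = 60990 m/s.
Δv₁ = v_p − v_c1 = 17320 m/s.
= 17.32 km/s.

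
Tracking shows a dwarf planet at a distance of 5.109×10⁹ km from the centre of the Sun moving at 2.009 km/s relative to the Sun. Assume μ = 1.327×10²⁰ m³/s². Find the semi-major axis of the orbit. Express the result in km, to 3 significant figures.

a ≈ 2.77×10⁹ km

r = 5.109×10¹² m.
Specific orbital energy ε = v²/2 − μ/r = (2009)²/2 − 1.327×10²⁰/5.109×10¹² = -2.396×10⁷ J/kg.
Since ε = −μ/(2a), a = −μ/(2ε) = 2.770×10¹² m = 2.7697×10⁹ km.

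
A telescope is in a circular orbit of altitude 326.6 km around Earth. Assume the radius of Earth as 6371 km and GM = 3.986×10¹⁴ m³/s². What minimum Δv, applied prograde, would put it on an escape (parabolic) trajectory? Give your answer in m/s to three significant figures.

r = 6371 + 326.6 = 6697.6 km = 6.6976×10⁶ m.
Circular speed v_c = √(μ/r) = 7715 m/s.
Escape speed v_esc = √(2μ/r) = √2 × v_c = 10910 m/s.
Δv = v_esc − v_c = 3195 m/s.

Δv ≈ 3200 m/s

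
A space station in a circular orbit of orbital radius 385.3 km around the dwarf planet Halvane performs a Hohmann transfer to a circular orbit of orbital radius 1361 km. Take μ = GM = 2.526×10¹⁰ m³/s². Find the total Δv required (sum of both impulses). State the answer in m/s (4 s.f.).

Δv_total ≈ 109.4 m/s

r₁ = 385.3 km = 3.853×10⁵ m.
r₂ = 1361 km = 1.361×10⁶ m.
Transfer ellipse a_t = (r₁ + r₂)/2 = 8.732×10⁵ m.
At r₁: circular v_c1 = √(μ/r₁) = 256.0 m/s; transfer-periapsis v_p = √[μ(2/r₁ − 1/a_t)] = 319.7 m/s.
Δv₁ = v_p − v_c1 = 63.62 m/s.
At r₂: circular v_c2 = √(μ/r₂) = 136.2 m/s; transfer-apoapsis v_a = √[μ(2/r₂ − 1/a_t)] = 90.50 m/s.
Δv₂ = v_c2 − v_a = 45.74 m/s.
Total Δv = Δv₁ + Δv₂ = 109.4 m/s.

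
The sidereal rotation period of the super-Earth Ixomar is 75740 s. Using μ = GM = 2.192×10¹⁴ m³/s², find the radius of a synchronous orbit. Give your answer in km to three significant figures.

r_sync ≈ 31700 km

A synchronous orbit has period T, so by Kepler's third law a = (μT²/4π²)^(1/3).
μT²/4π² = 2.192×10¹⁴ × (7.574×10⁴)² / 39.48 = 3.185×10²² m³.
a = 3.170×10⁷ m = 31699 km.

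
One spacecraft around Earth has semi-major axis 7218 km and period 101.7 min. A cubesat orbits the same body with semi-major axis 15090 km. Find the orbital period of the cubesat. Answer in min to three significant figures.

T₂ ≈ 307 min

Kepler's third law: T² ∝ a³, so T₂ = T₁ (a₂/a₁)^(3/2).
a₂/a₁ = 2.091, (a₂/a₁)^(3/2) = 3.023.
T₂ = 101.7 × 3.023 = 307.4 min.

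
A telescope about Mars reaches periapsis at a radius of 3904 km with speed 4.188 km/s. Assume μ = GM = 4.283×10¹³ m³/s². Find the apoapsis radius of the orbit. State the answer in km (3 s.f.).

r_p = 3.904×10⁶ m.
Specific energy ε = v²/2 − μ/r = -2.201×10⁶ J/kg, so a = −μ/(2ε) = 9.729×10⁶ m.
The apsides satisfy r_p + r_a = 2a, so the apoapsis radius is 2a − r_p = 1.555×10⁷ m = 15554 km.

apoapsis radius ≈ 15600 km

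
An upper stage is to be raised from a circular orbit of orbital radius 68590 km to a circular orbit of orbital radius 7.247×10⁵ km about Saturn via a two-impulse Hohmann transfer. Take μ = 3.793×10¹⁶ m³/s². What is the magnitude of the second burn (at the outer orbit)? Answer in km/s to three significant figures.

r₁ = 68590 km = 6.859×10⁷ m.
r₂ = 7.247×10⁵ km = 7.247×10⁸ m.
Transfer ellipse a_t = (r₁ + r₂)/2 = 3.966×10⁸ m.
At r₁: circular v_c1 = √(μ/r₁) = 23520 m/s; transfer-perikrone v_p = √[μ(2/r₁ − 1/a_t)] = 31790 m/s.
At r₂: circular v_c2 = √(μ/r₂) = 7235 m/s; transfer-apokrone v_a = √[μ(2/r₂ − 1/a_t)] = 3008 m/s.
Δv₂ = v_c2 − v_a = 4226 m/s.
= 4.226 km/s.

Δv ≈ 4.23 km/s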